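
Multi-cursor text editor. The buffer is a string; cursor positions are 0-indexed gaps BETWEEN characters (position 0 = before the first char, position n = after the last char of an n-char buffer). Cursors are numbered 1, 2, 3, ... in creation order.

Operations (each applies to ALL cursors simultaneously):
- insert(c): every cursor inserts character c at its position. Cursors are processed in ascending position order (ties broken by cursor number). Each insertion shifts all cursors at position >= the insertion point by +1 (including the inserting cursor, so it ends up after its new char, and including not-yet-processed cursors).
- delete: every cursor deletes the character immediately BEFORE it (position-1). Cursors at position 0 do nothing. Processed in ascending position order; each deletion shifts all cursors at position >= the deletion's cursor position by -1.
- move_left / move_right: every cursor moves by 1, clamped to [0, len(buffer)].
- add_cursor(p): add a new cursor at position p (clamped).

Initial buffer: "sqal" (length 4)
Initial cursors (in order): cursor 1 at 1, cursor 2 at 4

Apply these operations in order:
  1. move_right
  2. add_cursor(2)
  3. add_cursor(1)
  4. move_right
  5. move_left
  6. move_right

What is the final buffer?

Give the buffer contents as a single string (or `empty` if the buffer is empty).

Answer: sqal

Derivation:
After op 1 (move_right): buffer="sqal" (len 4), cursors c1@2 c2@4, authorship ....
After op 2 (add_cursor(2)): buffer="sqal" (len 4), cursors c1@2 c3@2 c2@4, authorship ....
After op 3 (add_cursor(1)): buffer="sqal" (len 4), cursors c4@1 c1@2 c3@2 c2@4, authorship ....
After op 4 (move_right): buffer="sqal" (len 4), cursors c4@2 c1@3 c3@3 c2@4, authorship ....
After op 5 (move_left): buffer="sqal" (len 4), cursors c4@1 c1@2 c3@2 c2@3, authorship ....
After op 6 (move_right): buffer="sqal" (len 4), cursors c4@2 c1@3 c3@3 c2@4, authorship ....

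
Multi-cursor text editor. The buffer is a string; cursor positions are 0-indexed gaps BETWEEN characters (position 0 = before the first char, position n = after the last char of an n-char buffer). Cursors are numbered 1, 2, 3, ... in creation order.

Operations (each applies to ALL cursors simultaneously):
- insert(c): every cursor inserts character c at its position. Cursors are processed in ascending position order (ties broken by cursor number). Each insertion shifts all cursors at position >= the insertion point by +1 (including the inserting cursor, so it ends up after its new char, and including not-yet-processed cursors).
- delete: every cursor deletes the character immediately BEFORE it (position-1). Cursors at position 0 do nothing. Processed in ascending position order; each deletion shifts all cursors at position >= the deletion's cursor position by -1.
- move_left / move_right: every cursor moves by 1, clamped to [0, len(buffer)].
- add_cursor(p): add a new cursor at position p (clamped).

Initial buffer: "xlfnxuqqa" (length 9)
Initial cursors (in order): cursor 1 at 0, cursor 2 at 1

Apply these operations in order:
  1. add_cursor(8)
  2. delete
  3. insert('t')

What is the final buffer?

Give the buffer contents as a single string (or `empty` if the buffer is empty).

After op 1 (add_cursor(8)): buffer="xlfnxuqqa" (len 9), cursors c1@0 c2@1 c3@8, authorship .........
After op 2 (delete): buffer="lfnxuqa" (len 7), cursors c1@0 c2@0 c3@6, authorship .......
After op 3 (insert('t')): buffer="ttlfnxuqta" (len 10), cursors c1@2 c2@2 c3@9, authorship 12......3.

Answer: ttlfnxuqta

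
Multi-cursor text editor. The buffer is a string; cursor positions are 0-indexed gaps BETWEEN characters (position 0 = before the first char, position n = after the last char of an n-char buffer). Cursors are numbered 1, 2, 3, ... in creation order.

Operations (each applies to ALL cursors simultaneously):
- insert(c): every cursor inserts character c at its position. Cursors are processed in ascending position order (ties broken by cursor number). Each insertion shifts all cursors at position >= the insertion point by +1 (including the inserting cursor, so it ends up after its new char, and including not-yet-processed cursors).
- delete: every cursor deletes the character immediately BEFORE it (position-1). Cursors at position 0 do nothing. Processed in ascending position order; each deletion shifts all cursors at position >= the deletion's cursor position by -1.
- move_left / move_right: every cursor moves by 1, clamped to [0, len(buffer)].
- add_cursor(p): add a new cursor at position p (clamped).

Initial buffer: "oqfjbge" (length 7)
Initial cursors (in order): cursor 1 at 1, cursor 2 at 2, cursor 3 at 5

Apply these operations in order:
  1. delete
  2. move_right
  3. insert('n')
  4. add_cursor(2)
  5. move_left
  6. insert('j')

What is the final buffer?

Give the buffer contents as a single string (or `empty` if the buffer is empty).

After op 1 (delete): buffer="fjge" (len 4), cursors c1@0 c2@0 c3@2, authorship ....
After op 2 (move_right): buffer="fjge" (len 4), cursors c1@1 c2@1 c3@3, authorship ....
After op 3 (insert('n')): buffer="fnnjgne" (len 7), cursors c1@3 c2@3 c3@6, authorship .12..3.
After op 4 (add_cursor(2)): buffer="fnnjgne" (len 7), cursors c4@2 c1@3 c2@3 c3@6, authorship .12..3.
After op 5 (move_left): buffer="fnnjgne" (len 7), cursors c4@1 c1@2 c2@2 c3@5, authorship .12..3.
After op 6 (insert('j')): buffer="fjnjjnjgjne" (len 11), cursors c4@2 c1@5 c2@5 c3@9, authorship .41122..33.

Answer: fjnjjnjgjne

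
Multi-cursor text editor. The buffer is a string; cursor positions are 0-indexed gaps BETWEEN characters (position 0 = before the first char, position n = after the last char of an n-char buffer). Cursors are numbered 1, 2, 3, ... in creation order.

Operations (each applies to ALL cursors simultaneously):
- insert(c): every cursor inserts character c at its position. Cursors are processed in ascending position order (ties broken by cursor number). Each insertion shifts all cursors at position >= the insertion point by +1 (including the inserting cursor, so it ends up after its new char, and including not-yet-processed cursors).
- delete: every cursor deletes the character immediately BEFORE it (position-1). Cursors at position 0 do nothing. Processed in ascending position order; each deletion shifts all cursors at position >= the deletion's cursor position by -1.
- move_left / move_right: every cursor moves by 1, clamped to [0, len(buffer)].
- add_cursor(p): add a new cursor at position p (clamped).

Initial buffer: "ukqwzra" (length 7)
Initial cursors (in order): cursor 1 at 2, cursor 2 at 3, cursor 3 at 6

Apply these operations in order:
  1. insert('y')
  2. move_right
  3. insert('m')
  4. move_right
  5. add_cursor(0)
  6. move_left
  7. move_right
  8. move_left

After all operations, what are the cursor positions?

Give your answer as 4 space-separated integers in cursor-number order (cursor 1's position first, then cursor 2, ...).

Answer: 5 8 12 0

Derivation:
After op 1 (insert('y')): buffer="ukyqywzrya" (len 10), cursors c1@3 c2@5 c3@9, authorship ..1.2...3.
After op 2 (move_right): buffer="ukyqywzrya" (len 10), cursors c1@4 c2@6 c3@10, authorship ..1.2...3.
After op 3 (insert('m')): buffer="ukyqmywmzryam" (len 13), cursors c1@5 c2@8 c3@13, authorship ..1.12.2..3.3
After op 4 (move_right): buffer="ukyqmywmzryam" (len 13), cursors c1@6 c2@9 c3@13, authorship ..1.12.2..3.3
After op 5 (add_cursor(0)): buffer="ukyqmywmzryam" (len 13), cursors c4@0 c1@6 c2@9 c3@13, authorship ..1.12.2..3.3
After op 6 (move_left): buffer="ukyqmywmzryam" (len 13), cursors c4@0 c1@5 c2@8 c3@12, authorship ..1.12.2..3.3
After op 7 (move_right): buffer="ukyqmywmzryam" (len 13), cursors c4@1 c1@6 c2@9 c3@13, authorship ..1.12.2..3.3
After op 8 (move_left): buffer="ukyqmywmzryam" (len 13), cursors c4@0 c1@5 c2@8 c3@12, authorship ..1.12.2..3.3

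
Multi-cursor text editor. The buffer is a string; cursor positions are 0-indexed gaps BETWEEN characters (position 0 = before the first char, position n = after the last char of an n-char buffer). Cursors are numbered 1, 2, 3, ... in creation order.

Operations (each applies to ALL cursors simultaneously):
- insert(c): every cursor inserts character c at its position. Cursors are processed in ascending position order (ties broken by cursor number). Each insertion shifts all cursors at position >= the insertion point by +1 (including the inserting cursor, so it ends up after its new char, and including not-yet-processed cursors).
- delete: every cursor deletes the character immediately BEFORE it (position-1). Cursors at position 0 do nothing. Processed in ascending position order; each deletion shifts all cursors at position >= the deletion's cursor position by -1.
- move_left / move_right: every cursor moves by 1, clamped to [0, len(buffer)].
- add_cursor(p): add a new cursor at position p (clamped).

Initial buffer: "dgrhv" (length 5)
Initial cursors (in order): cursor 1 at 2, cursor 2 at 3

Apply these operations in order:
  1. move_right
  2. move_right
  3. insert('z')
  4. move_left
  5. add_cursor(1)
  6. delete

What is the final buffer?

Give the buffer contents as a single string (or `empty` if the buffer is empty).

After op 1 (move_right): buffer="dgrhv" (len 5), cursors c1@3 c2@4, authorship .....
After op 2 (move_right): buffer="dgrhv" (len 5), cursors c1@4 c2@5, authorship .....
After op 3 (insert('z')): buffer="dgrhzvz" (len 7), cursors c1@5 c2@7, authorship ....1.2
After op 4 (move_left): buffer="dgrhzvz" (len 7), cursors c1@4 c2@6, authorship ....1.2
After op 5 (add_cursor(1)): buffer="dgrhzvz" (len 7), cursors c3@1 c1@4 c2@6, authorship ....1.2
After op 6 (delete): buffer="grzz" (len 4), cursors c3@0 c1@2 c2@3, authorship ..12

Answer: grzz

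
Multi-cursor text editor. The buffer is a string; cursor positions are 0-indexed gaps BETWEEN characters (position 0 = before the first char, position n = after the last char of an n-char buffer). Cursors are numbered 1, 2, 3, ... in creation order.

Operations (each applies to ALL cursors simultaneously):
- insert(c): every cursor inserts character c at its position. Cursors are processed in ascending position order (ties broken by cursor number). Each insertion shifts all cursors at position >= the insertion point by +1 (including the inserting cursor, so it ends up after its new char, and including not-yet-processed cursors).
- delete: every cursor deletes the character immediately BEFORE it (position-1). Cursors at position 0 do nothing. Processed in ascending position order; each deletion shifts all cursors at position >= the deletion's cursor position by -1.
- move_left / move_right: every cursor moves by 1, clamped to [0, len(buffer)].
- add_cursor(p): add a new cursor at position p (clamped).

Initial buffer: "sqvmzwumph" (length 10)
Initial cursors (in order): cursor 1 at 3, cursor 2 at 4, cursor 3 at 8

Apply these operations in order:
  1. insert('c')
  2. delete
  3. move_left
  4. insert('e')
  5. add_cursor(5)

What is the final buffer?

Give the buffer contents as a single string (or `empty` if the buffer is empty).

Answer: sqevemzwuemph

Derivation:
After op 1 (insert('c')): buffer="sqvcmczwumcph" (len 13), cursors c1@4 c2@6 c3@11, authorship ...1.2....3..
After op 2 (delete): buffer="sqvmzwumph" (len 10), cursors c1@3 c2@4 c3@8, authorship ..........
After op 3 (move_left): buffer="sqvmzwumph" (len 10), cursors c1@2 c2@3 c3@7, authorship ..........
After op 4 (insert('e')): buffer="sqevemzwuemph" (len 13), cursors c1@3 c2@5 c3@10, authorship ..1.2....3...
After op 5 (add_cursor(5)): buffer="sqevemzwuemph" (len 13), cursors c1@3 c2@5 c4@5 c3@10, authorship ..1.2....3...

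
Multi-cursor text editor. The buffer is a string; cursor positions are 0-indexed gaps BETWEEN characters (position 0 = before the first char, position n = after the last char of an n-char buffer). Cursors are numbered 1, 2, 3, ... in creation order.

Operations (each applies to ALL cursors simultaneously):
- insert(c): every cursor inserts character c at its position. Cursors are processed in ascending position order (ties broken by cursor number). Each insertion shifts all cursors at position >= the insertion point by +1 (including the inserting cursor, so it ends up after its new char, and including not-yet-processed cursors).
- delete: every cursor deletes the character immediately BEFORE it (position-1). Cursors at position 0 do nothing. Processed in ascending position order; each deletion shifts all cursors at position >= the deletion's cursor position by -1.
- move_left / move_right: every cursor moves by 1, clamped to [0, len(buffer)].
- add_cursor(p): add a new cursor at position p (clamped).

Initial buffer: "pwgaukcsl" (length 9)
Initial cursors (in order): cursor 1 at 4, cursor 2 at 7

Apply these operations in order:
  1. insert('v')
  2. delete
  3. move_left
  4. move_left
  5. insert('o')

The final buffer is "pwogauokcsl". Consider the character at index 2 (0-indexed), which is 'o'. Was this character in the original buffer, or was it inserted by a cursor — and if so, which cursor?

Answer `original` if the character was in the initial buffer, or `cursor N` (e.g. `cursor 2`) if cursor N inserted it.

After op 1 (insert('v')): buffer="pwgavukcvsl" (len 11), cursors c1@5 c2@9, authorship ....1...2..
After op 2 (delete): buffer="pwgaukcsl" (len 9), cursors c1@4 c2@7, authorship .........
After op 3 (move_left): buffer="pwgaukcsl" (len 9), cursors c1@3 c2@6, authorship .........
After op 4 (move_left): buffer="pwgaukcsl" (len 9), cursors c1@2 c2@5, authorship .........
After op 5 (insert('o')): buffer="pwogauokcsl" (len 11), cursors c1@3 c2@7, authorship ..1...2....
Authorship (.=original, N=cursor N): . . 1 . . . 2 . . . .
Index 2: author = 1

Answer: cursor 1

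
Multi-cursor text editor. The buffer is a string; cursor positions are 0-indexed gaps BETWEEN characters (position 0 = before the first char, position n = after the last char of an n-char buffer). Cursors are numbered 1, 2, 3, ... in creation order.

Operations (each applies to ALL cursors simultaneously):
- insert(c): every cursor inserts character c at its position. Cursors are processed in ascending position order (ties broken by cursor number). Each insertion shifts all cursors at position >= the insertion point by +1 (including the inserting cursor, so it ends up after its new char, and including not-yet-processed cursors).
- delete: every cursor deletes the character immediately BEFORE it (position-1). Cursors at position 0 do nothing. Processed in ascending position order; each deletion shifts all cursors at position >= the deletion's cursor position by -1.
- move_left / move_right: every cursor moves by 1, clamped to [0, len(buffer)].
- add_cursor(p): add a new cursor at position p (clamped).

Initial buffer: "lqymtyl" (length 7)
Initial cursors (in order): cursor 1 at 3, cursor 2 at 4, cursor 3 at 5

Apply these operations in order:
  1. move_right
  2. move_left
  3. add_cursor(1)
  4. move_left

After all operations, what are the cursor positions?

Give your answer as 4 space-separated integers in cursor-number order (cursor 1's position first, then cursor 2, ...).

After op 1 (move_right): buffer="lqymtyl" (len 7), cursors c1@4 c2@5 c3@6, authorship .......
After op 2 (move_left): buffer="lqymtyl" (len 7), cursors c1@3 c2@4 c3@5, authorship .......
After op 3 (add_cursor(1)): buffer="lqymtyl" (len 7), cursors c4@1 c1@3 c2@4 c3@5, authorship .......
After op 4 (move_left): buffer="lqymtyl" (len 7), cursors c4@0 c1@2 c2@3 c3@4, authorship .......

Answer: 2 3 4 0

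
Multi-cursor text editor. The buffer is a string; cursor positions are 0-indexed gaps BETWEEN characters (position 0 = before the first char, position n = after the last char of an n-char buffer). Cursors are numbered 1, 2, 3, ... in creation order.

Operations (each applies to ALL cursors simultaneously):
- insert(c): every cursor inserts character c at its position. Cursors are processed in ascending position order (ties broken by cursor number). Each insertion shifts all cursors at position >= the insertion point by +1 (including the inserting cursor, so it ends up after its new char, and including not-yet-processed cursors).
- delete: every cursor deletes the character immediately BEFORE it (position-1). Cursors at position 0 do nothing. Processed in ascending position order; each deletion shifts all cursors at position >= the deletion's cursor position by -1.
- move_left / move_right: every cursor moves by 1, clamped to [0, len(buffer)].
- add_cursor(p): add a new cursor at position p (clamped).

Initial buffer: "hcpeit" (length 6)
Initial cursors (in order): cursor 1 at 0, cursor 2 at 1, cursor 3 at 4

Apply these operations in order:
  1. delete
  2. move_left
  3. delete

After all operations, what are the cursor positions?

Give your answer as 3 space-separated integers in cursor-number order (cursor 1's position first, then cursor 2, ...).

Answer: 0 0 0

Derivation:
After op 1 (delete): buffer="cpit" (len 4), cursors c1@0 c2@0 c3@2, authorship ....
After op 2 (move_left): buffer="cpit" (len 4), cursors c1@0 c2@0 c3@1, authorship ....
After op 3 (delete): buffer="pit" (len 3), cursors c1@0 c2@0 c3@0, authorship ...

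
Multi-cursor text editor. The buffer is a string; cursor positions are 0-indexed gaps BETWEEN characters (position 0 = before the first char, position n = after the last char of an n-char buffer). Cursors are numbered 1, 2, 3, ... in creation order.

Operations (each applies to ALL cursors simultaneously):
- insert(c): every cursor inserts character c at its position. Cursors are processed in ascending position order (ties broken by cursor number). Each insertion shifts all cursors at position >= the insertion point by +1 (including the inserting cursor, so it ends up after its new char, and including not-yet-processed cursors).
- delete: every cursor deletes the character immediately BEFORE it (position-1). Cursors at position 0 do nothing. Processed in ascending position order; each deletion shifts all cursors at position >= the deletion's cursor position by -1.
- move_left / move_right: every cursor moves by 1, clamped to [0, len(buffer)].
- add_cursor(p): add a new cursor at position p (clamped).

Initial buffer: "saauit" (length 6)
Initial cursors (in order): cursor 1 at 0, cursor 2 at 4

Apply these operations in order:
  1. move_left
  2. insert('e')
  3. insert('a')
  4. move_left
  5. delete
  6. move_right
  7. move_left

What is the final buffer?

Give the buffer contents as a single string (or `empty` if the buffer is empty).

After op 1 (move_left): buffer="saauit" (len 6), cursors c1@0 c2@3, authorship ......
After op 2 (insert('e')): buffer="esaaeuit" (len 8), cursors c1@1 c2@5, authorship 1...2...
After op 3 (insert('a')): buffer="easaaeauit" (len 10), cursors c1@2 c2@7, authorship 11...22...
After op 4 (move_left): buffer="easaaeauit" (len 10), cursors c1@1 c2@6, authorship 11...22...
After op 5 (delete): buffer="asaaauit" (len 8), cursors c1@0 c2@4, authorship 1...2...
After op 6 (move_right): buffer="asaaauit" (len 8), cursors c1@1 c2@5, authorship 1...2...
After op 7 (move_left): buffer="asaaauit" (len 8), cursors c1@0 c2@4, authorship 1...2...

Answer: asaaauit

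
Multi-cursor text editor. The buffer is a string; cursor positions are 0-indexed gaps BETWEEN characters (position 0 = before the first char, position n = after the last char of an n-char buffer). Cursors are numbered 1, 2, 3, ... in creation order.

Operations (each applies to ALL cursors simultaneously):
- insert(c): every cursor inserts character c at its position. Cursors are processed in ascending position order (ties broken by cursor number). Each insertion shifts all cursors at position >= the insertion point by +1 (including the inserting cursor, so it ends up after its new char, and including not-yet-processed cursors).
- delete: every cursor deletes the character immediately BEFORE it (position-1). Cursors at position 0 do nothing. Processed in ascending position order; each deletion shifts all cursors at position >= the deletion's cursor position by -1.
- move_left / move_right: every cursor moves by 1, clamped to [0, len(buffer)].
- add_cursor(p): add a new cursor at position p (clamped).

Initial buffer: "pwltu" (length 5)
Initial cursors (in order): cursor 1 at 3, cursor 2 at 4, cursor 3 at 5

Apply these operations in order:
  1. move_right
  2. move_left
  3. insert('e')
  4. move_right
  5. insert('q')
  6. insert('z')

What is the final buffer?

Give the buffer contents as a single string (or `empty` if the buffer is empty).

After op 1 (move_right): buffer="pwltu" (len 5), cursors c1@4 c2@5 c3@5, authorship .....
After op 2 (move_left): buffer="pwltu" (len 5), cursors c1@3 c2@4 c3@4, authorship .....
After op 3 (insert('e')): buffer="pwleteeu" (len 8), cursors c1@4 c2@7 c3@7, authorship ...1.23.
After op 4 (move_right): buffer="pwleteeu" (len 8), cursors c1@5 c2@8 c3@8, authorship ...1.23.
After op 5 (insert('q')): buffer="pwletqeeuqq" (len 11), cursors c1@6 c2@11 c3@11, authorship ...1.123.23
After op 6 (insert('z')): buffer="pwletqzeeuqqzz" (len 14), cursors c1@7 c2@14 c3@14, authorship ...1.1123.2323

Answer: pwletqzeeuqqzz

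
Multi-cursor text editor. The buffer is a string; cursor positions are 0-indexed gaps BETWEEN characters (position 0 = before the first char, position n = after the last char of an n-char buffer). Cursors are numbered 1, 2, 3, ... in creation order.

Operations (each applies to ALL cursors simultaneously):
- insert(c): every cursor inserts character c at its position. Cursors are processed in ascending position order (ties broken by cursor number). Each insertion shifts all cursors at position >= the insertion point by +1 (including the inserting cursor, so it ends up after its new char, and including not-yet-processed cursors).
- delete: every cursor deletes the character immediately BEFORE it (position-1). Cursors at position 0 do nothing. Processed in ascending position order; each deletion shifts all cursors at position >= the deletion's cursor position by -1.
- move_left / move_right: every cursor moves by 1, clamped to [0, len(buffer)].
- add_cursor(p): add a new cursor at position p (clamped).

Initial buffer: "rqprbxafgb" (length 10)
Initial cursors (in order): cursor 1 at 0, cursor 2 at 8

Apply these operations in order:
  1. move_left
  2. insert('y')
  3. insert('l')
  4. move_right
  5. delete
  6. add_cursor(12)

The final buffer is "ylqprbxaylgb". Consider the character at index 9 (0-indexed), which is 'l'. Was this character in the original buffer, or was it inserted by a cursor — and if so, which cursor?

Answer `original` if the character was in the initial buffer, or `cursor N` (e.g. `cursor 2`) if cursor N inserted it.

After op 1 (move_left): buffer="rqprbxafgb" (len 10), cursors c1@0 c2@7, authorship ..........
After op 2 (insert('y')): buffer="yrqprbxayfgb" (len 12), cursors c1@1 c2@9, authorship 1.......2...
After op 3 (insert('l')): buffer="ylrqprbxaylfgb" (len 14), cursors c1@2 c2@11, authorship 11.......22...
After op 4 (move_right): buffer="ylrqprbxaylfgb" (len 14), cursors c1@3 c2@12, authorship 11.......22...
After op 5 (delete): buffer="ylqprbxaylgb" (len 12), cursors c1@2 c2@10, authorship 11......22..
After op 6 (add_cursor(12)): buffer="ylqprbxaylgb" (len 12), cursors c1@2 c2@10 c3@12, authorship 11......22..
Authorship (.=original, N=cursor N): 1 1 . . . . . . 2 2 . .
Index 9: author = 2

Answer: cursor 2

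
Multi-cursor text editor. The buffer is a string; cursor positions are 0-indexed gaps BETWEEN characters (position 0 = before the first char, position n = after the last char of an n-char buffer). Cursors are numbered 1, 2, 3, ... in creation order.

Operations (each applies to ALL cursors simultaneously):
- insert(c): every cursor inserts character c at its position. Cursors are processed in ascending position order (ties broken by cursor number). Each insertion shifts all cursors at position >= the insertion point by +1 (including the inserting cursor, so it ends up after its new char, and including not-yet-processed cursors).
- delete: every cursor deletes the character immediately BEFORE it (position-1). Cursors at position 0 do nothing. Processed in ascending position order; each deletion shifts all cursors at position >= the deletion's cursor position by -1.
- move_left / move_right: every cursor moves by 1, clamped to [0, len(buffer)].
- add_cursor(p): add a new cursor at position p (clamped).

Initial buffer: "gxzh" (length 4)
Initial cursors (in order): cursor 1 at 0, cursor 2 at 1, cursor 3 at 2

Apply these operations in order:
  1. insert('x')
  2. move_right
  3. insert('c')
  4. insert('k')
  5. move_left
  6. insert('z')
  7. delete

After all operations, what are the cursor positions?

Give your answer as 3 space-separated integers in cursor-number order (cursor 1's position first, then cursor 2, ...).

Answer: 3 7 11

Derivation:
After op 1 (insert('x')): buffer="xgxxxzh" (len 7), cursors c1@1 c2@3 c3@5, authorship 1.2.3..
After op 2 (move_right): buffer="xgxxxzh" (len 7), cursors c1@2 c2@4 c3@6, authorship 1.2.3..
After op 3 (insert('c')): buffer="xgcxxcxzch" (len 10), cursors c1@3 c2@6 c3@9, authorship 1.12.23.3.
After op 4 (insert('k')): buffer="xgckxxckxzckh" (len 13), cursors c1@4 c2@8 c3@12, authorship 1.112.223.33.
After op 5 (move_left): buffer="xgckxxckxzckh" (len 13), cursors c1@3 c2@7 c3@11, authorship 1.112.223.33.
After op 6 (insert('z')): buffer="xgczkxxczkxzczkh" (len 16), cursors c1@4 c2@9 c3@14, authorship 1.1112.2223.333.
After op 7 (delete): buffer="xgckxxckxzckh" (len 13), cursors c1@3 c2@7 c3@11, authorship 1.112.223.33.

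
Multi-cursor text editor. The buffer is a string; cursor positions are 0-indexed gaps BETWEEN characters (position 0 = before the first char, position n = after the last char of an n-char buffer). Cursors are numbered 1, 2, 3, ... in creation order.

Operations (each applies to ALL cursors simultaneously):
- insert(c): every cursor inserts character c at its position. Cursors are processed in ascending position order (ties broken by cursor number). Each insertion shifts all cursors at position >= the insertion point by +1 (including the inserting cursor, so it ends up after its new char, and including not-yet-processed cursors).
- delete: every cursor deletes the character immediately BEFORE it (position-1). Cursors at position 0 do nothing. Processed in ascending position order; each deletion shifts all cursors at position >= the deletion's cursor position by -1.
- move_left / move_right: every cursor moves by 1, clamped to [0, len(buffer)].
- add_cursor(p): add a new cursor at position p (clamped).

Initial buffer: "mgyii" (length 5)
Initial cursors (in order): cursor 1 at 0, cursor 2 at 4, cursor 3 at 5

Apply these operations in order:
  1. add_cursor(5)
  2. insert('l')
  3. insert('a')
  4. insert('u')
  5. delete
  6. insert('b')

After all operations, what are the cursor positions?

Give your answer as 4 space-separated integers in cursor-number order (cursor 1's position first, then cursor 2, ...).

After op 1 (add_cursor(5)): buffer="mgyii" (len 5), cursors c1@0 c2@4 c3@5 c4@5, authorship .....
After op 2 (insert('l')): buffer="lmgyilill" (len 9), cursors c1@1 c2@6 c3@9 c4@9, authorship 1....2.34
After op 3 (insert('a')): buffer="lamgyilaillaa" (len 13), cursors c1@2 c2@8 c3@13 c4@13, authorship 11....22.3434
After op 4 (insert('u')): buffer="laumgyilauillaauu" (len 17), cursors c1@3 c2@10 c3@17 c4@17, authorship 111....222.343434
After op 5 (delete): buffer="lamgyilaillaa" (len 13), cursors c1@2 c2@8 c3@13 c4@13, authorship 11....22.3434
After op 6 (insert('b')): buffer="labmgyilabillaabb" (len 17), cursors c1@3 c2@10 c3@17 c4@17, authorship 111....222.343434

Answer: 3 10 17 17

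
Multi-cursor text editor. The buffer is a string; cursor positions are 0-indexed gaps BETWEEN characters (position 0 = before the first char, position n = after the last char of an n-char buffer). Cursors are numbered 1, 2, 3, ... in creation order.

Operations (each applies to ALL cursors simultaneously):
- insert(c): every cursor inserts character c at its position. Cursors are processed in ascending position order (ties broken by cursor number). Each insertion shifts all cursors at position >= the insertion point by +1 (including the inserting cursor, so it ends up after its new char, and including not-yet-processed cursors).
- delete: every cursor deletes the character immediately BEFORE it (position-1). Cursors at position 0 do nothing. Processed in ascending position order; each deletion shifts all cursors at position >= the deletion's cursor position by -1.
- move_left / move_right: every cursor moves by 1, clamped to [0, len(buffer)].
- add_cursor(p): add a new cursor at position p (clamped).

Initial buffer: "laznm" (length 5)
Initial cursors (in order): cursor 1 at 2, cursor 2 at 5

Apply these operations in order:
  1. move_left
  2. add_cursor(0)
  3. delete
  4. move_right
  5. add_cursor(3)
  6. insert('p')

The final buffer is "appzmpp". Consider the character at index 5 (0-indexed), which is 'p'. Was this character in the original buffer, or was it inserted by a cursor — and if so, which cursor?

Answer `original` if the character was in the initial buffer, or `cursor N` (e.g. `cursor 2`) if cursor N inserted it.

Answer: cursor 2

Derivation:
After op 1 (move_left): buffer="laznm" (len 5), cursors c1@1 c2@4, authorship .....
After op 2 (add_cursor(0)): buffer="laznm" (len 5), cursors c3@0 c1@1 c2@4, authorship .....
After op 3 (delete): buffer="azm" (len 3), cursors c1@0 c3@0 c2@2, authorship ...
After op 4 (move_right): buffer="azm" (len 3), cursors c1@1 c3@1 c2@3, authorship ...
After op 5 (add_cursor(3)): buffer="azm" (len 3), cursors c1@1 c3@1 c2@3 c4@3, authorship ...
After op 6 (insert('p')): buffer="appzmpp" (len 7), cursors c1@3 c3@3 c2@7 c4@7, authorship .13..24
Authorship (.=original, N=cursor N): . 1 3 . . 2 4
Index 5: author = 2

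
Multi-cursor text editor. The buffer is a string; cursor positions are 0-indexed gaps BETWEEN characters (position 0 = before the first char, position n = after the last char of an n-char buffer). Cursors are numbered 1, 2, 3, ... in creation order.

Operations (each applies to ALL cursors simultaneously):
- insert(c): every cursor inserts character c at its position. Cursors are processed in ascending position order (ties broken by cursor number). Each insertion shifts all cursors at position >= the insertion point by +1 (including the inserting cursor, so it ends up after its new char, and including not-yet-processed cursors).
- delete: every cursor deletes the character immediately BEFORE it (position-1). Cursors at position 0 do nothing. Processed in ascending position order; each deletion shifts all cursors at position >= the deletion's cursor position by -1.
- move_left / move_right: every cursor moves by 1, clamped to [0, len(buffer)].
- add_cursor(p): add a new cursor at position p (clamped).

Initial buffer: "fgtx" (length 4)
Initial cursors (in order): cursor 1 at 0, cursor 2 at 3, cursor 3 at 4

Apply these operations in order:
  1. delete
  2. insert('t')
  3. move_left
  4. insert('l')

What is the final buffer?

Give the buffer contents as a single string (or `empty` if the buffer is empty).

After op 1 (delete): buffer="fg" (len 2), cursors c1@0 c2@2 c3@2, authorship ..
After op 2 (insert('t')): buffer="tfgtt" (len 5), cursors c1@1 c2@5 c3@5, authorship 1..23
After op 3 (move_left): buffer="tfgtt" (len 5), cursors c1@0 c2@4 c3@4, authorship 1..23
After op 4 (insert('l')): buffer="ltfgtllt" (len 8), cursors c1@1 c2@7 c3@7, authorship 11..2233

Answer: ltfgtllt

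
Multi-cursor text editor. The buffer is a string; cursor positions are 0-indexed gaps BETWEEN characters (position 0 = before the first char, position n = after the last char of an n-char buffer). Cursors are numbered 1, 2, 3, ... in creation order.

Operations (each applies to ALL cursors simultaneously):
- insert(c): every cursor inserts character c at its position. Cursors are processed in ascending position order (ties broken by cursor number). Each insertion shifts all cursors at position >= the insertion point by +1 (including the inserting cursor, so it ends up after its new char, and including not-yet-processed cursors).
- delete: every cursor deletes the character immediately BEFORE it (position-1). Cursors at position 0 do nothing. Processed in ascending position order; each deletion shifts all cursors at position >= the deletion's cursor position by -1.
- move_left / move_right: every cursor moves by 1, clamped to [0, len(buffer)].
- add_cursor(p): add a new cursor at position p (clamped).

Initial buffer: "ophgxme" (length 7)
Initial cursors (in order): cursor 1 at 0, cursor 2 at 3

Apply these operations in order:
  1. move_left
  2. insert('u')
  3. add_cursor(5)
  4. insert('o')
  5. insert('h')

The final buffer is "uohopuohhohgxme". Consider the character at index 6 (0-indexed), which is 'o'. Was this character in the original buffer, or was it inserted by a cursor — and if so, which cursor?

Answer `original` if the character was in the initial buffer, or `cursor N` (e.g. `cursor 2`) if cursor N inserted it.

After op 1 (move_left): buffer="ophgxme" (len 7), cursors c1@0 c2@2, authorship .......
After op 2 (insert('u')): buffer="uopuhgxme" (len 9), cursors c1@1 c2@4, authorship 1..2.....
After op 3 (add_cursor(5)): buffer="uopuhgxme" (len 9), cursors c1@1 c2@4 c3@5, authorship 1..2.....
After op 4 (insert('o')): buffer="uoopuohogxme" (len 12), cursors c1@2 c2@6 c3@8, authorship 11..22.3....
After op 5 (insert('h')): buffer="uohopuohhohgxme" (len 15), cursors c1@3 c2@8 c3@11, authorship 111..222.33....
Authorship (.=original, N=cursor N): 1 1 1 . . 2 2 2 . 3 3 . . . .
Index 6: author = 2

Answer: cursor 2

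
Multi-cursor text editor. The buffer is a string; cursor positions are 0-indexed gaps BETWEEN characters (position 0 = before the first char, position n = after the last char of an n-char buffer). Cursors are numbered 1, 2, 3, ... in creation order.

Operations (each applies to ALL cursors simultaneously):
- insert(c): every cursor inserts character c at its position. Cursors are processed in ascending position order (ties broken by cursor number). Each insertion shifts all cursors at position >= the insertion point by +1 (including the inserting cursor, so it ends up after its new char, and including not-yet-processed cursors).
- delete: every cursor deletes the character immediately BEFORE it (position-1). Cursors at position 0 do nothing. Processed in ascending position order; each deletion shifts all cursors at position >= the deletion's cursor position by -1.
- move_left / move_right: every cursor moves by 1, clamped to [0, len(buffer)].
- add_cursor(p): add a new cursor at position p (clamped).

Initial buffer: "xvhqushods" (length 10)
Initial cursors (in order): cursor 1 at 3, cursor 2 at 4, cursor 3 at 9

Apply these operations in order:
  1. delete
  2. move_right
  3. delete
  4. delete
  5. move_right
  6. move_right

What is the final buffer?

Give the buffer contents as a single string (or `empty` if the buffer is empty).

Answer: sh

Derivation:
After op 1 (delete): buffer="xvushos" (len 7), cursors c1@2 c2@2 c3@6, authorship .......
After op 2 (move_right): buffer="xvushos" (len 7), cursors c1@3 c2@3 c3@7, authorship .......
After op 3 (delete): buffer="xsho" (len 4), cursors c1@1 c2@1 c3@4, authorship ....
After op 4 (delete): buffer="sh" (len 2), cursors c1@0 c2@0 c3@2, authorship ..
After op 5 (move_right): buffer="sh" (len 2), cursors c1@1 c2@1 c3@2, authorship ..
After op 6 (move_right): buffer="sh" (len 2), cursors c1@2 c2@2 c3@2, authorship ..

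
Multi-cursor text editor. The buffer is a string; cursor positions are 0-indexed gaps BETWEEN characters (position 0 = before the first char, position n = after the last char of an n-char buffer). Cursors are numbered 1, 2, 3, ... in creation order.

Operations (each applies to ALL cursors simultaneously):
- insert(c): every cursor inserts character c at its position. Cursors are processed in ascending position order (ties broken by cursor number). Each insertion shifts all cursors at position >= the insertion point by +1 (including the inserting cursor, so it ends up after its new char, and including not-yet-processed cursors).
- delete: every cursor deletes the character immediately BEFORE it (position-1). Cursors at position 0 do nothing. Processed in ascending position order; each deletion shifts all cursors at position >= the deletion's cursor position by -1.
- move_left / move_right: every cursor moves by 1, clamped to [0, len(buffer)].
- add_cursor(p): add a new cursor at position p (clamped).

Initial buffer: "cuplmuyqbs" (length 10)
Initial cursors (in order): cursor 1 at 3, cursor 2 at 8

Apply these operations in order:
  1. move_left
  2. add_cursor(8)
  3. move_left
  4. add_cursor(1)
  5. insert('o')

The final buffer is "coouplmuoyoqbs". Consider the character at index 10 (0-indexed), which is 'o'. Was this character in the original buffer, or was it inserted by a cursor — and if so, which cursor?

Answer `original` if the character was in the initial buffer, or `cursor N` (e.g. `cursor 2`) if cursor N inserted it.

Answer: cursor 3

Derivation:
After op 1 (move_left): buffer="cuplmuyqbs" (len 10), cursors c1@2 c2@7, authorship ..........
After op 2 (add_cursor(8)): buffer="cuplmuyqbs" (len 10), cursors c1@2 c2@7 c3@8, authorship ..........
After op 3 (move_left): buffer="cuplmuyqbs" (len 10), cursors c1@1 c2@6 c3@7, authorship ..........
After op 4 (add_cursor(1)): buffer="cuplmuyqbs" (len 10), cursors c1@1 c4@1 c2@6 c3@7, authorship ..........
After op 5 (insert('o')): buffer="coouplmuoyoqbs" (len 14), cursors c1@3 c4@3 c2@9 c3@11, authorship .14.....2.3...
Authorship (.=original, N=cursor N): . 1 4 . . . . . 2 . 3 . . .
Index 10: author = 3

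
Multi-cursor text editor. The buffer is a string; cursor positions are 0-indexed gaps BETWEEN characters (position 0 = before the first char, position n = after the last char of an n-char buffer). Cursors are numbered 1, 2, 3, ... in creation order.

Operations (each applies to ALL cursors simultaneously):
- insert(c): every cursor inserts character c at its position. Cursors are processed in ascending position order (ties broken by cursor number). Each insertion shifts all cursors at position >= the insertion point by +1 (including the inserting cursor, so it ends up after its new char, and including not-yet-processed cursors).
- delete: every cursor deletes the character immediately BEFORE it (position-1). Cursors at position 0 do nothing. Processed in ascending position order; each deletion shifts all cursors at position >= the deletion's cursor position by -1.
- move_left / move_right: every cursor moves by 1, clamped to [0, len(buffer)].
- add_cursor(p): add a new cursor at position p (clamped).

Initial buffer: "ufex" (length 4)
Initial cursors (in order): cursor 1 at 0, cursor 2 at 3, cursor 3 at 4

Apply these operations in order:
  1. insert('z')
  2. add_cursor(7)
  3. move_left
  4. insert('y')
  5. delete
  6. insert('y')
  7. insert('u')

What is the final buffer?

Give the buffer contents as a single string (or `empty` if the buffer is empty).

Answer: yuzufeyuzxyyuuz

Derivation:
After op 1 (insert('z')): buffer="zufezxz" (len 7), cursors c1@1 c2@5 c3@7, authorship 1...2.3
After op 2 (add_cursor(7)): buffer="zufezxz" (len 7), cursors c1@1 c2@5 c3@7 c4@7, authorship 1...2.3
After op 3 (move_left): buffer="zufezxz" (len 7), cursors c1@0 c2@4 c3@6 c4@6, authorship 1...2.3
After op 4 (insert('y')): buffer="yzufeyzxyyz" (len 11), cursors c1@1 c2@6 c3@10 c4@10, authorship 11...22.343
After op 5 (delete): buffer="zufezxz" (len 7), cursors c1@0 c2@4 c3@6 c4@6, authorship 1...2.3
After op 6 (insert('y')): buffer="yzufeyzxyyz" (len 11), cursors c1@1 c2@6 c3@10 c4@10, authorship 11...22.343
After op 7 (insert('u')): buffer="yuzufeyuzxyyuuz" (len 15), cursors c1@2 c2@8 c3@14 c4@14, authorship 111...222.34343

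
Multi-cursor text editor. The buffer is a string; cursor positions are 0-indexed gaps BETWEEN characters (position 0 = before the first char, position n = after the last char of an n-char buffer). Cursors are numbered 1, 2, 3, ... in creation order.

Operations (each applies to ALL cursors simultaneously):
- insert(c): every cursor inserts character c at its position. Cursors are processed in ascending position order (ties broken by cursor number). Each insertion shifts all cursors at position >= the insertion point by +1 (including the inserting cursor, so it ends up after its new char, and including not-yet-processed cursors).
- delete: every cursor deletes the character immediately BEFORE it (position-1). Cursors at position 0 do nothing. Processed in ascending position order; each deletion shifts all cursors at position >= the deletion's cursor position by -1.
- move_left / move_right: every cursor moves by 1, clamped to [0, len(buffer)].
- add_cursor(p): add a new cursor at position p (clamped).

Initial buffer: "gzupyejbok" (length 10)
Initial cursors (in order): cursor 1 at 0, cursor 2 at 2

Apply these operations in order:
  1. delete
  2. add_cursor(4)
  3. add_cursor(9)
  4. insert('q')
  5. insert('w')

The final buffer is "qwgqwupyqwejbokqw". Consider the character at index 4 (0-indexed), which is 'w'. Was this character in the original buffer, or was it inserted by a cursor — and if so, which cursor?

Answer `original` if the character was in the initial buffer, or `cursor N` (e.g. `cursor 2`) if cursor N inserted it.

After op 1 (delete): buffer="gupyejbok" (len 9), cursors c1@0 c2@1, authorship .........
After op 2 (add_cursor(4)): buffer="gupyejbok" (len 9), cursors c1@0 c2@1 c3@4, authorship .........
After op 3 (add_cursor(9)): buffer="gupyejbok" (len 9), cursors c1@0 c2@1 c3@4 c4@9, authorship .........
After op 4 (insert('q')): buffer="qgqupyqejbokq" (len 13), cursors c1@1 c2@3 c3@7 c4@13, authorship 1.2...3.....4
After op 5 (insert('w')): buffer="qwgqwupyqwejbokqw" (len 17), cursors c1@2 c2@5 c3@10 c4@17, authorship 11.22...33.....44
Authorship (.=original, N=cursor N): 1 1 . 2 2 . . . 3 3 . . . . . 4 4
Index 4: author = 2

Answer: cursor 2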